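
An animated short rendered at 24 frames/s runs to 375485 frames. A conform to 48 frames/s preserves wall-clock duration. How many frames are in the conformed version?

750970 frames

Frames at target rate = 375485 × (48) / (24) = 750970.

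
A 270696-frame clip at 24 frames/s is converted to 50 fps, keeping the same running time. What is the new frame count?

Target frames = source frames × (target rate / source rate) = 270696 × (50)/(24) = 270696 × 25/12 = 563950.

563950 frames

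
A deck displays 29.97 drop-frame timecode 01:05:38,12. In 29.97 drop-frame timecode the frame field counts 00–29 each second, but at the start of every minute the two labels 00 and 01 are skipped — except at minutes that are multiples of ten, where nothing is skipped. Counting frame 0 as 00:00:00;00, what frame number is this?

118034

Complete 10-minute blocks: 6, each 17982 frames → 107892.
Remaining 5 whole minutes in the current block: 1800 + 4 × 1798 = 8992 frames.
Within the current minute: 38 × 30 + 12 − 2 = 1150 (labels ;00/;01 skipped at this minute). Total = 107892 + 8992 + 1150 = 118034.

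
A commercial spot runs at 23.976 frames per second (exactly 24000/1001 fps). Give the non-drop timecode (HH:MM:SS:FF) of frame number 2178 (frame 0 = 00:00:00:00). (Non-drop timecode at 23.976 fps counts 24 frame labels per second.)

00:01:30:18

2178 ÷ 24 = 90 full seconds, remainder 18 frames.
90 s = 0 h 1 min 30 s.
Timecode: 00:01:30:18.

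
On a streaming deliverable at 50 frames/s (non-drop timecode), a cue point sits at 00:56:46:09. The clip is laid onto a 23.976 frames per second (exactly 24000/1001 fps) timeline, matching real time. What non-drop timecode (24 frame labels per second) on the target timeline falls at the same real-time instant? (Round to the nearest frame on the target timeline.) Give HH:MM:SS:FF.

00:56:42:19

Source frame index: (0×3600 + 56×60 + 46) × 50 + 9 = 170309.
Real time: 170309 / (50) = 170309/50 s.
Target frame: (170309/50) × (24000/1001) = 81748320/1001 ≈ 81666.653 → 81667.
At 24 labels/s: frame 81667 → 00:56:42:19.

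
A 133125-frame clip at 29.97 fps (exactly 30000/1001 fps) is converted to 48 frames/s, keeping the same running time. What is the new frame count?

Target frames = source frames × (target rate / source rate) = 133125 × (48)/(30000/1001) = 133125 × 1001/625 = 213213.

213213 frames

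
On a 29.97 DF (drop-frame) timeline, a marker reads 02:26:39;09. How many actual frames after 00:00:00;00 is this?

263715

As if non-drop at 30 labels/s: (2 × 3600 + 26 × 60 + 39) × 30 + 9 = 263979.
Minute boundaries passed: 146; those not divisible by 10: 146 − 14 = 132; dropped labels = 2 × 132 = 264.
Actual frame index = 263979 − 264 = 263715.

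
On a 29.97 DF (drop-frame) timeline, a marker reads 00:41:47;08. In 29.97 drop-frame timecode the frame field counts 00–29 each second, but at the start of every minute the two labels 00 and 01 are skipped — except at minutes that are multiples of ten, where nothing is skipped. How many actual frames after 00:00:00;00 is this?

75144

As if non-drop at 30 labels/s: (0 × 3600 + 41 × 60 + 47) × 30 + 8 = 75218.
Minute boundaries passed: 41; those not divisible by 10: 41 − 4 = 37; dropped labels = 2 × 37 = 74.
Actual frame index = 75218 − 74 = 75144.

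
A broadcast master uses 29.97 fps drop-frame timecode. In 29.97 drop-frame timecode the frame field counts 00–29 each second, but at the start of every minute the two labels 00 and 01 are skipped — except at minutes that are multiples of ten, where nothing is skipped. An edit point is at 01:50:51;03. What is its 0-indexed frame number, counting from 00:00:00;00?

199335

Complete 10-minute blocks: 11, each 17982 frames → 197802.
Remaining 0 whole minutes in the current block: 0 frames.
Within the current minute: 51 × 30 + 3 = 1533. Total = 197802 + 0 + 1533 = 199335.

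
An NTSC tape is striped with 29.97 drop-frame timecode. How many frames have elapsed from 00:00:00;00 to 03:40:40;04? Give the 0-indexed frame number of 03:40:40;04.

Complete 10-minute blocks: 22, each 17982 frames → 395604.
Remaining 0 whole minutes in the current block: 0 frames.
Within the current minute: 40 × 30 + 4 = 1204. Total = 395604 + 0 + 1204 = 396808.

396808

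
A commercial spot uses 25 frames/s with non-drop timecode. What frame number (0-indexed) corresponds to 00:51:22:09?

77059

Total seconds to the label: (0 × 3600 + 51 × 60 + 22) = 3082.
Frame index = 3082 × 25 + 9 = 77059.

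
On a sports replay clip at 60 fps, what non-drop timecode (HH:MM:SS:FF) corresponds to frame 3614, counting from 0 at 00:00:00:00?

3614 ÷ 60 = 60 full seconds, remainder 14 frames.
60 s = 0 h 1 min 0 s.
Timecode: 00:01:00:14.

00:01:00:14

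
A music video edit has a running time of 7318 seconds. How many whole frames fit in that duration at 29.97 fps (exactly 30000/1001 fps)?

Frames = 7318 × 30000/1001 = 219540000/1001 ≈ 219320.6793.
Complete frames: 219320.

219320 frames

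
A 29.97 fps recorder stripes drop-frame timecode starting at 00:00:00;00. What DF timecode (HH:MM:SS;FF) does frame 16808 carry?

Each 10-minute DF block holds 10 × 60 × 30 − 9 × 2 = 17982 frames. 16808 ÷ 17982 → 0 full blocks, remainder 16808.
Within the partial block the first minute is 1800 frames and each further minute 1798, so 9 further minute boundaries passed. Total skipped labels = 18 × 0 + 2 × 9 = 18.
Non-drop label index = 16808 + 18 = 16826; at 30 labels/s that is 00:09:20:26, i.e. DF 00:09:20;26.

00:09:20;26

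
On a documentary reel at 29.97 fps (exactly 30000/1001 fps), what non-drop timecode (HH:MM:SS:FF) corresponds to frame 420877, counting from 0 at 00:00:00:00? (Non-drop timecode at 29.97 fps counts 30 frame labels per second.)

420877 ÷ 30 = 14029 full seconds, remainder 7 frames.
14029 s = 3 h 53 min 49 s.
Timecode: 03:53:49:07.

03:53:49:07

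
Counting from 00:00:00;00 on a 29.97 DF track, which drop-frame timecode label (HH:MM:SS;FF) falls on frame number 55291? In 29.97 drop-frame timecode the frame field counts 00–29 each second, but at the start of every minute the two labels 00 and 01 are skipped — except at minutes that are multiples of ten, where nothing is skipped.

Ten DF minutes hold 17982 frames, so frame 55291 lies in block 3 (frames 53946–71927) with 1345 frames into that block.
The block's first minute is 1800 frames and the rest 1798 each; 1345 frames reaches minute 0, so 3 × 18 + 0 × 2 = 54 labels have been skipped so far.
Adding those back, label number 55291 + 54 = 55345 at 30 labels/s is 1844 s + 25 f = 0 h 30 min 44 s frame 25, i.e. 00:30:44;25.

00:30:44;25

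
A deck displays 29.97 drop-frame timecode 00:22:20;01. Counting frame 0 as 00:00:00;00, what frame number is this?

40161

As if non-drop at 30 labels/s: (0 × 3600 + 22 × 60 + 20) × 30 + 1 = 40201.
Minute boundaries passed: 22; those not divisible by 10: 22 − 2 = 20; dropped labels = 2 × 20 = 40.
Actual frame index = 40201 − 40 = 40161.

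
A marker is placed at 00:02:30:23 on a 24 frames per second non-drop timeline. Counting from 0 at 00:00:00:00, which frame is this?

frame 3623

Total seconds to the label: (0 × 3600 + 2 × 60 + 30) = 150.
Frame index = 150 × 24 + 23 = 3623.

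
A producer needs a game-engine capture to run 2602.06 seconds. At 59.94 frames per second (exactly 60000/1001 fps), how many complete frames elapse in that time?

Frames = 2602.06 × 60000/1001 = 156123600/1001 ≈ 155967.6324.
Complete frames: 155967.

155967 frames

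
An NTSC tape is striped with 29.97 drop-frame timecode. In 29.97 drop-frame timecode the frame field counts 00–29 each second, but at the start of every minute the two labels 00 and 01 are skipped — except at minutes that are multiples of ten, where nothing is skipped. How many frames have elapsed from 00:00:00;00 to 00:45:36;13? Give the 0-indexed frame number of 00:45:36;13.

Complete 10-minute blocks: 4, each 17982 frames → 71928.
Remaining 5 whole minutes in the current block: 1800 + 4 × 1798 = 8992 frames.
Within the current minute: 36 × 30 + 13 − 2 = 1091 (labels ;00/;01 skipped at this minute). Total = 71928 + 8992 + 1091 = 82011.

82011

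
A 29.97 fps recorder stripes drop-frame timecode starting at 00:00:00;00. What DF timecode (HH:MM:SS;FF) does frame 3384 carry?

Ten DF minutes hold 17982 frames, so frame 3384 lies in block 0 (frames 0–17981) with 3384 frames into that block.
The block's first minute is 1800 frames and the rest 1798 each; 3384 frames reaches minute 1, so 0 × 18 + 1 × 2 = 2 labels have been skipped so far.
Adding those back, label number 3384 + 2 = 3386 at 30 labels/s is 112 s + 26 f = 0 h 1 min 52 s frame 26, i.e. 00:01:52;26.

00:01:52;26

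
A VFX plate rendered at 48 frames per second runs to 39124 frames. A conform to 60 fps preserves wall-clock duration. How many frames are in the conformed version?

Target frames = source frames × (target rate / source rate) = 39124 × (60)/(48) = 39124 × 5/4 = 48905.

48905 frames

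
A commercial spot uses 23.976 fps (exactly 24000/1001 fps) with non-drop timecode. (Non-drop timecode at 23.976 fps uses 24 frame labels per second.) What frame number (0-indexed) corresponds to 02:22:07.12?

Total seconds to the label: (2 × 3600 + 22 × 60 + 7) = 8527.
Frame index = 8527 × 24 + 12 = 204660.

204660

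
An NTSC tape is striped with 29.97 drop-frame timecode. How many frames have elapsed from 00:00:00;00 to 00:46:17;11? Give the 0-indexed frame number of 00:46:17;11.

83237

As if non-drop at 30 labels/s: (0 × 3600 + 46 × 60 + 17) × 30 + 11 = 83321.
Minute boundaries passed: 46; those not divisible by 10: 46 − 4 = 42; dropped labels = 2 × 42 = 84.
Actual frame index = 83321 − 84 = 83237.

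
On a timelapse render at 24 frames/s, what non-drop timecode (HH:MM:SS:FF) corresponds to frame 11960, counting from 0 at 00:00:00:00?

11960 ÷ 24 = 498 full seconds, remainder 8 frames.
498 s = 0 h 8 min 18 s.
Timecode: 00:08:18:08.

00:08:18:08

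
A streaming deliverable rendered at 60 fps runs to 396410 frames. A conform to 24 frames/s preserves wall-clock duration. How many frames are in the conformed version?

158564 frames

Target frames = source frames × (target rate / source rate) = 396410 × (24)/(60) = 396410 × 2/5 = 158564.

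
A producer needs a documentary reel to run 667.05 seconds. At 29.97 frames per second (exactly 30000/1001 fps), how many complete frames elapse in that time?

Frames = 667.05 × 30000/1001 = 20011500/1001 ≈ 19991.5085.
Complete frames: 19991.

19991 frames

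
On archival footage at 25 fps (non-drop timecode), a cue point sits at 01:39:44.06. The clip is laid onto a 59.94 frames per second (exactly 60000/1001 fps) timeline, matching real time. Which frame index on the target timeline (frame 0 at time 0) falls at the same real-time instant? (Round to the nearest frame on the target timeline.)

Source frame index: (1×3600 + 39×60 + 44) × 25 + 6 = 149606.
Real time: 149606 / (25) = 149606/25 s.
Target frame: (149606/25) × (60000/1001) = 359054400/1001 ≈ 358695.704 → 358696.

frame 358696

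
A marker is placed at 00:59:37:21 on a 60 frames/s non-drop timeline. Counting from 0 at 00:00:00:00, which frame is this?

frame 214641

Total seconds to the label: (0 × 3600 + 59 × 60 + 37) = 3577.
Frame index = 3577 × 60 + 21 = 214641.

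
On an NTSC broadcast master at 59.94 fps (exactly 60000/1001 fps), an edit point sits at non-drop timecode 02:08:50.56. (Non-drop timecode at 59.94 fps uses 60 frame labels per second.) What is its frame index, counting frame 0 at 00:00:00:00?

Total seconds to the label: (2 × 3600 + 8 × 60 + 50) = 7730.
Frame index = 7730 × 60 + 56 = 463856.

frame 463856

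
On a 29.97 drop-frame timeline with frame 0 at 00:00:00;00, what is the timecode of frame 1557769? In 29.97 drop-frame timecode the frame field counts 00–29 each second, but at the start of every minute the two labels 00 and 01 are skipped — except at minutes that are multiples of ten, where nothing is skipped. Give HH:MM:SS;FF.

Each 10-minute DF block holds 10 × 60 × 30 − 9 × 2 = 17982 frames. 1557769 ÷ 17982 → 86 full blocks, remainder 11317.
Within the partial block the first minute is 1800 frames and each further minute 1798, so 6 further minute boundaries passed. Total skipped labels = 18 × 86 + 2 × 6 = 1560.
Non-drop label index = 1557769 + 1560 = 1559329; at 30 labels/s that is 14:26:17:19, i.e. DF 14:26:17;19.

14:26:17;19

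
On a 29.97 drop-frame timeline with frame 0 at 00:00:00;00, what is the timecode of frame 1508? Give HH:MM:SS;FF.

Ten DF minutes hold 17982 frames, so frame 1508 lies in block 0 (frames 0–17981) with 1508 frames into that block.
The block's first minute is 1800 frames and the rest 1798 each; 1508 frames reaches minute 0, so 0 × 18 + 0 × 2 = 0 labels have been skipped so far.
Adding those back, label number 1508 + 0 = 1508 at 30 labels/s is 50 s + 8 f = 0 h 0 min 50 s frame 8, i.e. 00:00:50;08.

00:00:50;08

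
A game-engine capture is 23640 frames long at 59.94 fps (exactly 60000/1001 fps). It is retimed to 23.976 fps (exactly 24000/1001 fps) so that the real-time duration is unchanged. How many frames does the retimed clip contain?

Target frames = source frames × (target rate / source rate) = 23640 × (24000/1001)/(60000/1001) = 23640 × 2/5 = 9456.

9456 frames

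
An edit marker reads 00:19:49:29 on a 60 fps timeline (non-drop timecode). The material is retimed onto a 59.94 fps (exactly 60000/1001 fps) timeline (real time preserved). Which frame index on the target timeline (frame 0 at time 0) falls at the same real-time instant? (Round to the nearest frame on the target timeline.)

Source frame index: (0×3600 + 19×60 + 49) × 60 + 29 = 71369.
Real time: 71369 / (60) = 71369/60 s.
Target frame: (71369/60) × (60000/1001) = 71369000/1001 ≈ 71297.702 → 71298.

frame 71298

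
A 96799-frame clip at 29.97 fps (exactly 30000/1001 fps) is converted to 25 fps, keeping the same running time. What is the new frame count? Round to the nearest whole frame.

80746 frames

Frames at target rate = 96799 × (25) / (30000/1001) = 96895799/1200 ≈ 80746.499.
Nearest whole frame: 80746.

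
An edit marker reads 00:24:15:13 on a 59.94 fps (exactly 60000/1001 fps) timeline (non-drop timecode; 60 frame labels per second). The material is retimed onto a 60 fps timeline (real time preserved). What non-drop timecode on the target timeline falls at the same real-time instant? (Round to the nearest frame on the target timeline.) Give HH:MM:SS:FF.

00:24:16:40

Source frame index: (0×3600 + 24×60 + 15) × 60 + 13 = 87313.
Real time: 87313 / (60000/1001) = 87400313/60000 s.
Target frame: (87400313/60000) × (60) = 87400313/1000 ≈ 87400.313 → 87400.
At 60 labels/s: frame 87400 → 00:24:16:40.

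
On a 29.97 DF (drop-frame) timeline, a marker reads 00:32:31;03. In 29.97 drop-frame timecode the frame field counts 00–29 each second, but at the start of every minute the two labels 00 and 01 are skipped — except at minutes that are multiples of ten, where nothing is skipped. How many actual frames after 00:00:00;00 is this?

58475

Complete 10-minute blocks: 3, each 17982 frames → 53946.
Remaining 2 whole minutes in the current block: 1800 + 1 × 1798 = 3598 frames.
Within the current minute: 31 × 30 + 3 − 2 = 931 (labels ;00/;01 skipped at this minute). Total = 53946 + 3598 + 931 = 58475.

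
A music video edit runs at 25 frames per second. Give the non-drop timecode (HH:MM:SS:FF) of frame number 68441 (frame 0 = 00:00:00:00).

00:45:37:16

68441 ÷ 25 = 2737 full seconds, remainder 16 frames.
2737 s = 0 h 45 min 37 s.
Timecode: 00:45:37:16.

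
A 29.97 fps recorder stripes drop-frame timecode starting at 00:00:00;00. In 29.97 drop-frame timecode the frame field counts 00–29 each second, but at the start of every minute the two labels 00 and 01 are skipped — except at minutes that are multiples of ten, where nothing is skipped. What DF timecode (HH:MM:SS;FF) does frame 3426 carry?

00:01:54;08

Ten DF minutes hold 17982 frames, so frame 3426 lies in block 0 (frames 0–17981) with 3426 frames into that block.
The block's first minute is 1800 frames and the rest 1798 each; 3426 frames reaches minute 1, so 0 × 18 + 1 × 2 = 2 labels have been skipped so far.
Adding those back, label number 3426 + 2 = 3428 at 30 labels/s is 114 s + 8 f = 0 h 1 min 54 s frame 8, i.e. 00:01:54;08.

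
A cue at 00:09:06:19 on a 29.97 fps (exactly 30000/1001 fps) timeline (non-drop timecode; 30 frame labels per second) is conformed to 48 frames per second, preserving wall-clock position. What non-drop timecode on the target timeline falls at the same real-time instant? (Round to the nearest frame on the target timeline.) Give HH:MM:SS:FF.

Source frame index: (0×3600 + 9×60 + 6) × 30 + 19 = 16399.
Real time: 16399 / (30000/1001) = 16415399/30000 s.
Target frame: (16415399/30000) × (48) = 16415399/625 ≈ 26264.638 → 26265.
At 48 labels/s: frame 26265 → 00:09:07:09.

00:09:07:09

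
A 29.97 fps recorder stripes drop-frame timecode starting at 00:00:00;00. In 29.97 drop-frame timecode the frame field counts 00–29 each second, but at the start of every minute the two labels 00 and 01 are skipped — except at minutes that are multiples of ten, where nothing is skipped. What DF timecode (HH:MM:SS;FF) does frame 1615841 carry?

14:58:35;09

Each 10-minute DF block holds 10 × 60 × 30 − 9 × 2 = 17982 frames. 1615841 ÷ 17982 → 89 full blocks, remainder 15443.
Within the partial block the first minute is 1800 frames and each further minute 1798, so 8 further minute boundaries passed. Total skipped labels = 18 × 89 + 2 × 8 = 1618.
Non-drop label index = 1615841 + 1618 = 1617459; at 30 labels/s that is 14:58:35:09, i.e. DF 14:58:35;09.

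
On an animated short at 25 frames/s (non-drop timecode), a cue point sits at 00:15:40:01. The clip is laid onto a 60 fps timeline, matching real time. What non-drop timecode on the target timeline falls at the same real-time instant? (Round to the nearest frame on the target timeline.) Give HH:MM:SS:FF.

Source frame index: (0×3600 + 15×60 + 40) × 25 + 1 = 23501.
Real time: 23501 / (25) = 23501/25 s.
Target frame: (23501/25) × (60) = 282012/5 ≈ 56402.400 → 56402.
At 60 labels/s: frame 56402 → 00:15:40:02.

00:15:40:02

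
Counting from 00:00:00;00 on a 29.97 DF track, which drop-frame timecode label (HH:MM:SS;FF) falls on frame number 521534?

Ten DF minutes hold 17982 frames, so frame 521534 lies in block 29 (frames 521478–539459) with 56 frames into that block.
The block's first minute is 1800 frames and the rest 1798 each; 56 frames reaches minute 0, so 29 × 18 + 0 × 2 = 522 labels have been skipped so far.
Adding those back, label number 521534 + 522 = 522056 at 30 labels/s is 17401 s + 26 f = 4 h 50 min 1 s frame 26, i.e. 04:50:01;26.

04:50:01;26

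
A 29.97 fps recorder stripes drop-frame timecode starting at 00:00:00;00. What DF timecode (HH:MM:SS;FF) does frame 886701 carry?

Each 10-minute DF block holds 10 × 60 × 30 − 9 × 2 = 17982 frames. 886701 ÷ 17982 → 49 full blocks, remainder 5583.
Within the partial block the first minute is 1800 frames and each further minute 1798, so 3 further minute boundaries passed. Total skipped labels = 18 × 49 + 2 × 3 = 888.
Non-drop label index = 886701 + 888 = 887589; at 30 labels/s that is 08:13:06:09, i.e. DF 08:13:06;09.

08:13:06;09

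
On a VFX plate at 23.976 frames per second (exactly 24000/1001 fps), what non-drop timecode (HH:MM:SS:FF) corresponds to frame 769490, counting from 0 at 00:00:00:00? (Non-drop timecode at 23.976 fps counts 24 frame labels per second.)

769490 ÷ 24 = 32062 full seconds, remainder 2 frames.
32062 s = 8 h 54 min 22 s.
Timecode: 08:54:22:02.

08:54:22:02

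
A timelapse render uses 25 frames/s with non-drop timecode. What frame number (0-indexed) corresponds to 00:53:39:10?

frame 80485

Total seconds to the label: (0 × 3600 + 53 × 60 + 39) = 3219.
Frame index = 3219 × 25 + 10 = 80485.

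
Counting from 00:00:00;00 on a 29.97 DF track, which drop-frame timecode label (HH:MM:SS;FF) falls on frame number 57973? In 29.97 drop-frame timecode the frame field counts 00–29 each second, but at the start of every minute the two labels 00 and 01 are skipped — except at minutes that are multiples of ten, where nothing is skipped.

00:32:14;11

Each 10-minute DF block holds 10 × 60 × 30 − 9 × 2 = 17982 frames. 57973 ÷ 17982 → 3 full blocks, remainder 4027.
Within the partial block the first minute is 1800 frames and each further minute 1798, so 2 further minute boundaries passed. Total skipped labels = 18 × 3 + 2 × 2 = 58.
Non-drop label index = 57973 + 58 = 58031; at 30 labels/s that is 00:32:14:11, i.e. DF 00:32:14;11.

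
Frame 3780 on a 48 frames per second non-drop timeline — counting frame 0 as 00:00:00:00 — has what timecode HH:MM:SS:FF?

00:01:18:36

3780 ÷ 48 = 78 full seconds, remainder 36 frames.
78 s = 0 h 1 min 18 s.
Timecode: 00:01:18:36.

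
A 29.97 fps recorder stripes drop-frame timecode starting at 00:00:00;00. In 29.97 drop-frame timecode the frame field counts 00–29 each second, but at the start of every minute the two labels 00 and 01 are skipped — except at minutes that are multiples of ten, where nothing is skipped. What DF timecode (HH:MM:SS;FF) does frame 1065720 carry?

09:52:39;16

Ten DF minutes hold 17982 frames, so frame 1065720 lies in block 59 (frames 1060938–1078919) with 4782 frames into that block.
The block's first minute is 1800 frames and the rest 1798 each; 4782 frames reaches minute 2, so 59 × 18 + 2 × 2 = 1066 labels have been skipped so far.
Adding those back, label number 1065720 + 1066 = 1066786 at 30 labels/s is 35559 s + 16 f = 9 h 52 min 39 s frame 16, i.e. 09:52:39;16.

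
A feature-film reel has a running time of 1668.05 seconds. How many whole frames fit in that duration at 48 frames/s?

80066 frames

Frames = 1668.05 × 48 = 400332/5 ≈ 80066.4000.
Complete frames: 80066.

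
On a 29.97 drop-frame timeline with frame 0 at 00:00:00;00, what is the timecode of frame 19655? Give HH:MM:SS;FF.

Each 10-minute DF block holds 10 × 60 × 30 − 9 × 2 = 17982 frames. 19655 ÷ 17982 → 1 full block, remainder 1673.
Within the partial block the first minute is 1800 frames and each further minute 1798, so 0 further minute boundaries passed. Total skipped labels = 18 × 1 + 2 × 0 = 18.
Non-drop label index = 19655 + 18 = 19673; at 30 labels/s that is 00:10:55:23, i.e. DF 00:10:55;23.

00:10:55;23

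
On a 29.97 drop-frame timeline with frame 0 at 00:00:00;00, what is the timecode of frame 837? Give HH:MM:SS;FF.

Each 10-minute DF block holds 10 × 60 × 30 − 9 × 2 = 17982 frames. 837 ÷ 17982 → 0 full blocks, remainder 837.
Within the partial block the first minute is 1800 frames and each further minute 1798, so 0 further minute boundaries passed. Total skipped labels = 18 × 0 + 2 × 0 = 0.
Non-drop label index = 837 + 0 = 837; at 30 labels/s that is 00:00:27:27, i.e. DF 00:00:27;27.

00:00:27;27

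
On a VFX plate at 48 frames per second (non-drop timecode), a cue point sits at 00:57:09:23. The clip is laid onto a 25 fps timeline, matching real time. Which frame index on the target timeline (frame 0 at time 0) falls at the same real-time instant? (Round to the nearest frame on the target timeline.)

frame 85737

Source frame index: (0×3600 + 57×60 + 9) × 48 + 23 = 164615.
Real time: 164615 / (48) = 164615/48 s.
Target frame: (164615/48) × (25) = 4115375/48 ≈ 85736.979 → 85737.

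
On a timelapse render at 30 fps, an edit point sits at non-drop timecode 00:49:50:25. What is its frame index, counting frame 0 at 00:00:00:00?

89725

Total seconds to the label: (0 × 3600 + 49 × 60 + 50) = 2990.
Frame index = 2990 × 30 + 25 = 89725.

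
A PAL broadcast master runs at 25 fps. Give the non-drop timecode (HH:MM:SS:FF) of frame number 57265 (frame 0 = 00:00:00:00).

00:38:10:15

57265 ÷ 25 = 2290 full seconds, remainder 15 frames.
2290 s = 0 h 38 min 10 s.
Timecode: 00:38:10:15.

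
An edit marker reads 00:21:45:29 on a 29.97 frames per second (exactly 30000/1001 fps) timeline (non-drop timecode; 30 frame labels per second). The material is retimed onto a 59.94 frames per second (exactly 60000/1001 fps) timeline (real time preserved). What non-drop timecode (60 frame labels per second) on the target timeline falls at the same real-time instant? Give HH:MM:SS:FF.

Source frame index: (0×3600 + 21×60 + 45) × 30 + 29 = 39179.
Real time: 39179 / (30000/1001) = 39218179/30000 s.
Target frame: (39218179/30000) × (60000/1001) = 78358.
At 60 labels/s: frame 78358 → 00:21:45:58.

00:21:45:58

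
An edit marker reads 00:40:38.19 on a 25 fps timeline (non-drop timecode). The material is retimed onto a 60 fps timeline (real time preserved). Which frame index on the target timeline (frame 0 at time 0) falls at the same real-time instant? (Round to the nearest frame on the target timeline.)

Source frame index: (0×3600 + 40×60 + 38) × 25 + 19 = 60969.
Real time: 60969 / (25) = 60969/25 s.
Target frame: (60969/25) × (60) = 731628/5 ≈ 146325.600 → 146326.

frame 146326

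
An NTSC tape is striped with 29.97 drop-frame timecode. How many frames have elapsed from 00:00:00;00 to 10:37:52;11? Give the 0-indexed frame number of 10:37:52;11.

1147023

Complete 10-minute blocks: 63, each 17982 frames → 1132866.
Remaining 7 whole minutes in the current block: 1800 + 6 × 1798 = 12588 frames.
Within the current minute: 52 × 30 + 11 − 2 = 1569 (labels ;00/;01 skipped at this minute). Total = 1132866 + 12588 + 1569 = 1147023.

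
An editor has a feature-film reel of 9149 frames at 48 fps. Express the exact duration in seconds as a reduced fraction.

9149/48 seconds

Running time = 9149 ÷ (48) = 9149 × 1/48 = 9149/48 s.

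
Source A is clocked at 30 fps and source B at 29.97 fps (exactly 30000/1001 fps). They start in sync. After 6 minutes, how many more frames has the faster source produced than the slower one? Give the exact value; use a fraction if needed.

10800/1001 frames

6 min = 360 s.
A emits 30 × 360 = 10800 frames; B emits 30000/1001 × 360 = 10800000/1001.
Difference = 10800/1001 frames (≈ 10.7892); B is behind A.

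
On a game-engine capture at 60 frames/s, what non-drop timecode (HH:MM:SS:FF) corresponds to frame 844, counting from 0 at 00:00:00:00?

00:00:14:04

844 ÷ 60 = 14 full seconds, remainder 4 frames.
14 s = 0 h 0 min 14 s.
Timecode: 00:00:14:04.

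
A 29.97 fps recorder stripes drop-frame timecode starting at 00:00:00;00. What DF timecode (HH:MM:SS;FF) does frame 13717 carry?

00:07:37;21

Each 10-minute DF block holds 10 × 60 × 30 − 9 × 2 = 17982 frames. 13717 ÷ 17982 → 0 full blocks, remainder 13717.
Within the partial block the first minute is 1800 frames and each further minute 1798, so 7 further minute boundaries passed. Total skipped labels = 18 × 0 + 2 × 7 = 14.
Non-drop label index = 13717 + 14 = 13731; at 30 labels/s that is 00:07:37:21, i.e. DF 00:07:37;21.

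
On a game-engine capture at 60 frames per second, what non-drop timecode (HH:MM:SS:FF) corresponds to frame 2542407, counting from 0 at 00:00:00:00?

2542407 ÷ 60 = 42373 full seconds, remainder 27 frames.
42373 s = 11 h 46 min 13 s.
Timecode: 11:46:13:27.

11:46:13:27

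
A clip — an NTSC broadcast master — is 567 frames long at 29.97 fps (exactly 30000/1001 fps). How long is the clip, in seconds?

18.9189 seconds

Running time = 567 / (30000/1001) = 18.9189 s.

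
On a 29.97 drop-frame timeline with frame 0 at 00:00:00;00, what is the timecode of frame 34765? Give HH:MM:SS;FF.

00:19:20;01

Ten DF minutes hold 17982 frames, so frame 34765 lies in block 1 (frames 17982–35963) with 16783 frames into that block.
The block's first minute is 1800 frames and the rest 1798 each; 16783 frames reaches minute 9, so 1 × 18 + 9 × 2 = 36 labels have been skipped so far.
Adding those back, label number 34765 + 36 = 34801 at 30 labels/s is 1160 s + 1 f = 0 h 19 min 20 s frame 1, i.e. 00:19:20;01.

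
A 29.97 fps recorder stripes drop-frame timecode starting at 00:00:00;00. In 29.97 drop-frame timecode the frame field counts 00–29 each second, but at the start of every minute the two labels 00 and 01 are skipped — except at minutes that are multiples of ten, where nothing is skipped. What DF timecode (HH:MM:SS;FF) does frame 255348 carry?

02:22:00;04

Ten DF minutes hold 17982 frames, so frame 255348 lies in block 14 (frames 251748–269729) with 3600 frames into that block.
The block's first minute is 1800 frames and the rest 1798 each; 3600 frames reaches minute 2, so 14 × 18 + 2 × 2 = 256 labels have been skipped so far.
Adding those back, label number 255348 + 256 = 255604 at 30 labels/s is 8520 s + 4 f = 2 h 22 min 0 s frame 4, i.e. 02:22:00;04.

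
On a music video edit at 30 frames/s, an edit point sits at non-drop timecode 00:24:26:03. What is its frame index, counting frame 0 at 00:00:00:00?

43983

Total seconds to the label: (0 × 3600 + 24 × 60 + 26) = 1466.
Frame index = 1466 × 30 + 3 = 43983.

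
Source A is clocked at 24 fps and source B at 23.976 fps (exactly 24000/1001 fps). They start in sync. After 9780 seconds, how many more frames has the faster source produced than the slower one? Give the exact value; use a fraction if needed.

A emits 24 × 9780 = 234720 frames; B emits 24000/1001 × 9780 = 234720000/1001.
Difference = 234720/1001 frames (≈ 234.4855); B is behind A.

234720/1001 frames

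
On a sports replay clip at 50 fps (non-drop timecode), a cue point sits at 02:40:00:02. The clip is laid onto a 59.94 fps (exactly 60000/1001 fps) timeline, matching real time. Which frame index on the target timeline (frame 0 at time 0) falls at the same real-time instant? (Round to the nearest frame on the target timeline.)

Source frame index: (2×3600 + 40×60 + 0) × 50 + 2 = 480002.
Real time: 480002 / (50) = 240001/25 s.
Target frame: (240001/25) × (60000/1001) = 576002400/1001 ≈ 575426.973 → 575427.

frame 575427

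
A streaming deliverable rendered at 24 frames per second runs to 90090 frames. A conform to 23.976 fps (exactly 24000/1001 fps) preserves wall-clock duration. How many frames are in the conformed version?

Target frames = source frames × (target rate / source rate) = 90090 × (24000/1001)/(24) = 90090 × 1000/1001 = 90000.

90000 frames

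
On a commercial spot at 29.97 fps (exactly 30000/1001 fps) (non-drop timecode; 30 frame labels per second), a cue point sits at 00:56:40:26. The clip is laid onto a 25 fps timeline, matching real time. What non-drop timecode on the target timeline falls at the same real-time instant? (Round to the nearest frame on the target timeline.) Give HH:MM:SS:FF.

00:56:44:07

Source frame index: (0×3600 + 56×60 + 40) × 30 + 26 = 102026.
Real time: 102026 / (30000/1001) = 51064013/15000 s.
Target frame: (51064013/15000) × (25) = 51064013/600 ≈ 85106.688 → 85107.
At 25 labels/s: frame 85107 → 00:56:44:07.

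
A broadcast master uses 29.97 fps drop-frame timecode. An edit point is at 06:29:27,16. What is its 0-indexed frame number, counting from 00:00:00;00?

700324

As if non-drop at 30 labels/s: (6 × 3600 + 29 × 60 + 27) × 30 + 16 = 701026.
Minute boundaries passed: 389; those not divisible by 10: 389 − 38 = 351; dropped labels = 2 × 351 = 702.
Actual frame index = 701026 − 702 = 700324.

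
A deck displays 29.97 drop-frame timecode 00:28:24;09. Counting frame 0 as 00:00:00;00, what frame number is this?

As if non-drop at 30 labels/s: (0 × 3600 + 28 × 60 + 24) × 30 + 9 = 51129.
Minute boundaries passed: 28; those not divisible by 10: 28 − 2 = 26; dropped labels = 2 × 26 = 52.
Actual frame index = 51129 − 52 = 51077.

51077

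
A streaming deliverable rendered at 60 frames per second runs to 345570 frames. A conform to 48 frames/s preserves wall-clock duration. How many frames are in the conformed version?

Target frames = source frames × (target rate / source rate) = 345570 × (48)/(60) = 345570 × 4/5 = 276456.

276456 frames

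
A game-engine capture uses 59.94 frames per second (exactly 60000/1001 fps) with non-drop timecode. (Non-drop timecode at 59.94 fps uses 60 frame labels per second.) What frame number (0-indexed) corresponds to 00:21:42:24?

frame 78144

Total seconds to the label: (0 × 3600 + 21 × 60 + 42) = 1302.
Frame index = 1302 × 60 + 24 = 78144.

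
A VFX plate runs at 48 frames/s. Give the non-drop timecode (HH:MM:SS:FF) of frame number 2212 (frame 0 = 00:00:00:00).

00:00:46:04

2212 ÷ 48 = 46 full seconds, remainder 4 frames.
46 s = 0 h 0 min 46 s.
Timecode: 00:00:46:04.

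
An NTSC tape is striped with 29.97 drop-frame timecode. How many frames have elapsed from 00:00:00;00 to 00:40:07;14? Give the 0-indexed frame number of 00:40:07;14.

As if non-drop at 30 labels/s: (0 × 3600 + 40 × 60 + 7) × 30 + 14 = 72224.
Minute boundaries passed: 40; those not divisible by 10: 40 − 4 = 36; dropped labels = 2 × 36 = 72.
Actual frame index = 72224 − 72 = 72152.

72152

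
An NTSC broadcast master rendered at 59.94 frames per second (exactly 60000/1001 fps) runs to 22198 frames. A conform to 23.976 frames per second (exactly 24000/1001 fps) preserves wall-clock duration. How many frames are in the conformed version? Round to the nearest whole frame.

8879 frames

Frames at target rate = 22198 × (24000/1001) / (60000/1001) = 44396/5 ≈ 8879.200.
Nearest whole frame: 8879.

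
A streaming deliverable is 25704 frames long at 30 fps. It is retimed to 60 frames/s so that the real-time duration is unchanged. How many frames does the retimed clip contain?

51408 frames

Frames at target rate = 25704 × (60) / (30) = 51408.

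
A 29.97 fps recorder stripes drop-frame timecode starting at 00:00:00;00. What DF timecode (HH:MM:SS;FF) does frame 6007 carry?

00:03:20;13

Each 10-minute DF block holds 10 × 60 × 30 − 9 × 2 = 17982 frames. 6007 ÷ 17982 → 0 full blocks, remainder 6007.
Within the partial block the first minute is 1800 frames and each further minute 1798, so 3 further minute boundaries passed. Total skipped labels = 18 × 0 + 2 × 3 = 6.
Non-drop label index = 6007 + 6 = 6013; at 30 labels/s that is 00:03:20:13, i.e. DF 00:03:20;13.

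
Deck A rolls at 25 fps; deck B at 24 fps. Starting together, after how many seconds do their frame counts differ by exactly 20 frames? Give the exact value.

20 seconds

The gap grows by |24 − 25| = 1 frame per second.
Time for a 20-frame gap: 20 ÷ (1) = 20 s.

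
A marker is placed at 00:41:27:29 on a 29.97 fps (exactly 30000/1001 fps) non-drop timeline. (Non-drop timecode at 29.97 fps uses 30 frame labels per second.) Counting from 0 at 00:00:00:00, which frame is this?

Total seconds to the label: (0 × 3600 + 41 × 60 + 27) = 2487.
Frame index = 2487 × 30 + 29 = 74639.

74639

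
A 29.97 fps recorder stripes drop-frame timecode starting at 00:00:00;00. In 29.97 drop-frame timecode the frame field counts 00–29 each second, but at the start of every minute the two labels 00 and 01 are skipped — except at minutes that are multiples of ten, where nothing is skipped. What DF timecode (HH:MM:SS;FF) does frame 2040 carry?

00:01:08;02

Each 10-minute DF block holds 10 × 60 × 30 − 9 × 2 = 17982 frames. 2040 ÷ 17982 → 0 full blocks, remainder 2040.
Within the partial block the first minute is 1800 frames and each further minute 1798, so 1 further minute boundary passed. Total skipped labels = 18 × 0 + 2 × 1 = 2.
Non-drop label index = 2040 + 2 = 2042; at 30 labels/s that is 00:01:08:02, i.e. DF 00:01:08;02.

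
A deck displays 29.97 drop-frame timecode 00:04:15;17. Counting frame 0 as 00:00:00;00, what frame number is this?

7659

As if non-drop at 30 labels/s: (0 × 3600 + 4 × 60 + 15) × 30 + 17 = 7667.
Minute boundaries passed: 4; those not divisible by 10: 4 − 0 = 4; dropped labels = 2 × 4 = 8.
Actual frame index = 7667 − 8 = 7659.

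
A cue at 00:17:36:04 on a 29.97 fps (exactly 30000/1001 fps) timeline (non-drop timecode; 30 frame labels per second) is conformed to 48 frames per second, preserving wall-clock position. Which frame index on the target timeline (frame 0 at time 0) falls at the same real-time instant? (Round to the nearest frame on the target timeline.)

frame 50745

Source frame index: (0×3600 + 17×60 + 36) × 30 + 4 = 31684.
Real time: 31684 / (30000/1001) = 7928921/7500 s.
Target frame: (7928921/7500) × (48) = 31715684/625 ≈ 50745.094 → 50745.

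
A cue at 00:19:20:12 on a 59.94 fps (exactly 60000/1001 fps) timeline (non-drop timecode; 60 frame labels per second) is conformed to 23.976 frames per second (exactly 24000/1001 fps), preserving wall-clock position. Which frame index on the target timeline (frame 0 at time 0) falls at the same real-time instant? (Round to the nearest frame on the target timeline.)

Source frame index: (0×3600 + 19×60 + 20) × 60 + 12 = 69612.
Real time: 69612 / (60000/1001) = 5806801/5000 s.
Target frame: (5806801/5000) × (24000/1001) = 139224/5 ≈ 27844.800 → 27845.

frame 27845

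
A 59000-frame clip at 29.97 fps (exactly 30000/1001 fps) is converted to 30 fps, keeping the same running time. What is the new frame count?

Target frames = source frames × (target rate / source rate) = 59000 × (30)/(30000/1001) = 59000 × 1001/1000 = 59059.

59059 frames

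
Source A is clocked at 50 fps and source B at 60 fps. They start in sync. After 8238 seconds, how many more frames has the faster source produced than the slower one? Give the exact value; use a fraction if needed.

A emits 50 × 8238 = 411900 frames; B emits 60 × 8238 = 494280.
Difference = 82380 frames; B is ahead of A.

82380 frames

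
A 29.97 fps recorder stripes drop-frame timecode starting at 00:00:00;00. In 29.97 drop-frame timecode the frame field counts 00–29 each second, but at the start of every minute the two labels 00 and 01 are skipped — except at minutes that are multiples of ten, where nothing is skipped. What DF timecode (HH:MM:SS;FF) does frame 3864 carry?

00:02:08;28

Each 10-minute DF block holds 10 × 60 × 30 − 9 × 2 = 17982 frames. 3864 ÷ 17982 → 0 full blocks, remainder 3864.
Within the partial block the first minute is 1800 frames and each further minute 1798, so 2 further minute boundaries passed. Total skipped labels = 18 × 0 + 2 × 2 = 4.
Non-drop label index = 3864 + 4 = 3868; at 30 labels/s that is 00:02:08:28, i.e. DF 00:02:08;28.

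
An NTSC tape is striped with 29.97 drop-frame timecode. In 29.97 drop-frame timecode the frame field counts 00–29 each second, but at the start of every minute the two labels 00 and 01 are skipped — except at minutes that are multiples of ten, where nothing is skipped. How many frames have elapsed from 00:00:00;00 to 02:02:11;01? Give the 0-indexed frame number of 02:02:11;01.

219711

Complete 10-minute blocks: 12, each 17982 frames → 215784.
Remaining 2 whole minutes in the current block: 1800 + 1 × 1798 = 3598 frames.
Within the current minute: 11 × 30 + 1 − 2 = 329 (labels ;00/;01 skipped at this minute). Total = 215784 + 3598 + 329 = 219711.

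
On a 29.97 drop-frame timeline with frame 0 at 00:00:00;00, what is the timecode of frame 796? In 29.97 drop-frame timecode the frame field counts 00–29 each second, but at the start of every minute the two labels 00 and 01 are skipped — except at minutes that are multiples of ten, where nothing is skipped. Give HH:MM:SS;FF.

Ten DF minutes hold 17982 frames, so frame 796 lies in block 0 (frames 0–17981) with 796 frames into that block.
The block's first minute is 1800 frames and the rest 1798 each; 796 frames reaches minute 0, so 0 × 18 + 0 × 2 = 0 labels have been skipped so far.
Adding those back, label number 796 + 0 = 796 at 30 labels/s is 26 s + 16 f = 0 h 0 min 26 s frame 16, i.e. 00:00:26;16.

00:00:26;16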